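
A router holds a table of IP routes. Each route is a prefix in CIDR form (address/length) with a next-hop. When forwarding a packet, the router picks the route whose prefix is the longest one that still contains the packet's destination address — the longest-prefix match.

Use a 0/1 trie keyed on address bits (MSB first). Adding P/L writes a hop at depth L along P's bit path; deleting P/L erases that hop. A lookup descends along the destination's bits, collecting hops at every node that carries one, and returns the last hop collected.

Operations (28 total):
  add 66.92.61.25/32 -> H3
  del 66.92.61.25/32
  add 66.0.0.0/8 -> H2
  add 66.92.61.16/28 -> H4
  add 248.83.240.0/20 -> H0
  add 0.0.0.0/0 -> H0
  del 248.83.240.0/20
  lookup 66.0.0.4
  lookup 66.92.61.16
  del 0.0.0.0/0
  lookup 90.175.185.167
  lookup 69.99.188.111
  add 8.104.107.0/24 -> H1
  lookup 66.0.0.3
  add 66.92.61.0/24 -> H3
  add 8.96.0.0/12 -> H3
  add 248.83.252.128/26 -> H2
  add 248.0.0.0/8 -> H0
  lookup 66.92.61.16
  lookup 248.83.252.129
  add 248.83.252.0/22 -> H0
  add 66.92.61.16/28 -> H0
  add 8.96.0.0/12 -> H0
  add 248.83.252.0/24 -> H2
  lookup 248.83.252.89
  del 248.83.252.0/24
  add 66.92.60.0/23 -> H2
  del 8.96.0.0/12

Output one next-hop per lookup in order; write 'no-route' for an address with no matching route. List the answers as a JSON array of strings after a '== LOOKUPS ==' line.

Apply in order:
  + 66.92.61.25/32 (H3) depth=32
  del 66.92.61.25/32 (clear depth 32)
  + 66.0.0.0/8 (H2) depth=8
  + 66.92.61.16/28 (H4) depth=28
  + 248.83.240.0/20 (H0) depth=20
  + 0.0.0.0/0 (H0) depth=0
  del 248.83.240.0/20 (clear depth 20)
  lookup 66.0.0.4: bits 010000100 walk d0:H0→d1:-→d2:-→d3:-→d4:-→d5:-→d6:-→d7:-→d8:H2→d9:- -> H2
  lookup 66.92.61.16: bits 0100001001011100001111010001 walk d0:H0→d1:-→d2:-→d3:-→d4:-→d5:-→d6:-→d7:-→d8:H2→d9:-→d10:-→d11:-→d12:-→d13:-→d14:-→d15:-→d16:-→d17:-→d18:-→d19:-→d20:-→d21:-→d22:-→d23:-→d24:-→d25:-→d26:-→d27:-→d28:H4 -> H4
  del 0.0.0.0/0 (clear depth 0)
  lookup 90.175.185.167: bits 010 walk d0:-→d1:-→d2:-→d3:- -> no-route
  lookup 69.99.188.111: bits 01000 walk d0:-→d1:-→d2:-→d3:-→d4:-→d5:- -> no-route
  + 8.104.107.0/24 (H1) depth=24
  lookup 66.0.0.3: bits 010000100 walk d0:-→d1:-→d2:-→d3:-→d4:-→d5:-→d6:-→d7:-→d8:H2→d9:- -> H2
  + 66.92.61.0/24 (H3) depth=24
  + 8.96.0.0/12 (H3) depth=12
  + 248.83.252.128/26 (H2) depth=26
  + 248.0.0.0/8 (H0) depth=8
  lookup 66.92.61.16: bits 0100001001011100001111010001 walk d0:-→d1:-→d2:-→d3:-→d4:-→d5:-→d6:-→d7:-→d8:H2→d9:-→d10:-→d11:-→d12:-→d13:-→d14:-→d15:-→d16:-→d17:-→d18:-→d19:-→d20:-→d21:-→d22:-→d23:-→d24:H3→d25:-→d26:-→d27:-→d28:H4 -> H4
  lookup 248.83.252.129: bits 11111000010100111111110010 walk d0:-→d1:-→d2:-→d3:-→d4:-→d5:-→d6:-→d7:-→d8:H0→d9:-→d10:-→d11:-→d12:-→d13:-→d14:-→d15:-→d16:-→d17:-→d18:-→d19:-→d20:-→d21:-→d22:-→d23:-→d24:-→d25:-→d26:H2 -> H2
  + 248.83.252.0/22 (H0) depth=22
  + 66.92.61.16/28 (H0) depth=28
  + 8.96.0.0/12 (H0) depth=12
  + 248.83.252.0/24 (H2) depth=24
  lookup 248.83.252.89: bits 111110000101001111111100 walk d0:-→d1:-→d2:-→d3:-→d4:-→d5:-→d6:-→d7:-→d8:H0→d9:-→d10:-→d11:-→d12:-→d13:-→d14:-→d15:-→d16:-→d17:-→d18:-→d19:-→d20:-→d21:-→d22:H0→d23:-→d24:H2 -> H2
  del 248.83.252.0/24 (clear depth 24)
  + 66.92.60.0/23 (H2) depth=23
  del 8.96.0.0/12 (clear depth 12)

== LOOKUPS ==
["H2","H4","no-route","no-route","H2","H4","H2","H2"]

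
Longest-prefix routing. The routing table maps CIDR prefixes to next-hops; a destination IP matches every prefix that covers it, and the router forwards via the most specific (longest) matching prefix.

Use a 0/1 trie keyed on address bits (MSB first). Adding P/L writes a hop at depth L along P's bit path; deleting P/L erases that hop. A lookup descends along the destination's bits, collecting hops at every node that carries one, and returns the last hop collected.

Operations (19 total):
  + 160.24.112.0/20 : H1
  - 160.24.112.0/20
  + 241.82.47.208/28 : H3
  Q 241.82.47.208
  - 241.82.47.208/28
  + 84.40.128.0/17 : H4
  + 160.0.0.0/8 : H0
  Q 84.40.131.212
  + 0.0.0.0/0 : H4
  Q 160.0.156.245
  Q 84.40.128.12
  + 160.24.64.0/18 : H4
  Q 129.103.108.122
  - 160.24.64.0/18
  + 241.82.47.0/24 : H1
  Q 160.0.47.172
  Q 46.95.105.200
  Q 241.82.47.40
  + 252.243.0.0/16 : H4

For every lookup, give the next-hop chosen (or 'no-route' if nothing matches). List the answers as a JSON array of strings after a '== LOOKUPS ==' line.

Trace:
  add 160.24.112.0/20 -> H1 at depth 20
  del 160.24.112.0/20 (clear depth 20)
  add 241.82.47.208/28 -> H3 at depth 28
  ? 241.82.47.208  path d0:-→d1:-→d2:-→d3:-→d4:-→d5:-→d6:-→d7:-→d8:-→d9:-→d10:-→d11:-→d12:-→d13:-→d14:-→d15:-→d16:-→d17:-→d18:-→d19:-→d20:-→d21:-→d22:-→d23:-→d24:-→d25:-→d26:-→d27:-→d28:H3  best=H3
  del 241.82.47.208/28 (clear depth 28)
  add 84.40.128.0/17 -> H4 at depth 17
  add 160.0.0.0/8 -> H0 at depth 8
  ? 84.40.131.212  path d0:-→d1:-→d2:-→d3:-→d4:-→d5:-→d6:-→d7:-→d8:-→d9:-→d10:-→d11:-→d12:-→d13:-→d14:-→d15:-→d16:-→d17:H4  best=H4
  add 0.0.0.0/0 -> H4 at depth 0
  ? 160.0.156.245  path d0:H4→d1:-→d2:-→d3:-→d4:-→d5:-→d6:-→d7:-→d8:H0→d9:-→d10:-→d11:-  best=H0
  ? 84.40.128.12  path d0:H4→d1:-→d2:-→d3:-→d4:-→d5:-→d6:-→d7:-→d8:-→d9:-→d10:-→d11:-→d12:-→d13:-→d14:-→d15:-→d16:-→d17:H4  best=H4
  add 160.24.64.0/18 -> H4 at depth 18
  ? 129.103.108.122  path d0:H4→d1:-→d2:-  best=H4
  del 160.24.64.0/18 (clear depth 18)
  add 241.82.47.0/24 -> H1 at depth 24
  ? 160.0.47.172  path d0:H4→d1:-→d2:-→d3:-→d4:-→d5:-→d6:-→d7:-→d8:H0→d9:-→d10:-→d11:-  best=H0
  ? 46.95.105.200  path d0:H4→d1:-  best=H4
  ? 241.82.47.40  path d0:H4→d1:-→d2:-→d3:-→d4:-→d5:-→d6:-→d7:-→d8:-→d9:-→d10:-→d11:-→d12:-→d13:-→d14:-→d15:-→d16:-→d17:-→d18:-→d19:-→d20:-→d21:-→d22:-→d23:-→d24:H1  best=H1
  add 252.243.0.0/16 -> H4 at depth 16

== LOOKUPS ==
["H3","H4","H0","H4","H4","H0","H4","H1"]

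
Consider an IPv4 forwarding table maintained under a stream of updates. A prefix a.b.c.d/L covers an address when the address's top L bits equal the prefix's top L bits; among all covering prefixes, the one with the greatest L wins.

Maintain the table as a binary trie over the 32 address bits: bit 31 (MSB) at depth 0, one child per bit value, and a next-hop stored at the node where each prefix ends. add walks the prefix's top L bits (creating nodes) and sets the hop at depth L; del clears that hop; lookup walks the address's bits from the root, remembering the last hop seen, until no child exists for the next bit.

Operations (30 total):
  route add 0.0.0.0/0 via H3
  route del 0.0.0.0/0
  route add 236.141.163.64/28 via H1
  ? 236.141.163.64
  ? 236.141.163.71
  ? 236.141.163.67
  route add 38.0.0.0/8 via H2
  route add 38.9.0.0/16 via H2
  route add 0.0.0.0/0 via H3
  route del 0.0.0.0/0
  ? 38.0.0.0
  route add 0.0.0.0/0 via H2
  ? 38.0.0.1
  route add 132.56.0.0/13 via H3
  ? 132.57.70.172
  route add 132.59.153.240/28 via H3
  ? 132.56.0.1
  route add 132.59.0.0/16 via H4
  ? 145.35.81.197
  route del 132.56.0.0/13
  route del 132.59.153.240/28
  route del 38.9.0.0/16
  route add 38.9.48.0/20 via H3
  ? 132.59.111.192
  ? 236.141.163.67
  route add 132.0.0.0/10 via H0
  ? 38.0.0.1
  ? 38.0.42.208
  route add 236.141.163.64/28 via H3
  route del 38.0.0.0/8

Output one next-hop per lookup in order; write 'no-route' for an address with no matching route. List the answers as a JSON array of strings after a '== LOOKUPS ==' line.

Process each operation:
  + 0.0.0.0/0 (H3) depth=0
  - 0.0.0.0/0 clear@0
  + 236.141.163.64/28 (H1) depth=28
  Q 236.141.163.64: descend 1110110010001101101000110100 ; hops seen [H1] ; pick H1
  Q 236.141.163.71: descend 1110110010001101101000110100 ; hops seen [H1] ; pick H1
  Q 236.141.163.67: descend 1110110010001101101000110100 ; hops seen [H1] ; pick H1
  + 38.0.0.0/8 (H2) depth=8
  + 38.9.0.0/16 (H2) depth=16
  + 0.0.0.0/0 (H3) depth=0
  - 0.0.0.0/0 clear@0
  Q 38.0.0.0: descend 001001100000 ; hops seen [H2] ; pick H2
  + 0.0.0.0/0 (H2) depth=0
  Q 38.0.0.1: descend 001001100000 ; hops seen [H2,H2] ; pick H2
  + 132.56.0.0/13 (H3) depth=13
  Q 132.57.70.172: descend 1000010000111 ; hops seen [H2,H3] ; pick H3
  + 132.59.153.240/28 (H3) depth=28
  Q 132.56.0.1: descend 10000100001110 ; hops seen [H2,H3] ; pick H3
  + 132.59.0.0/16 (H4) depth=16
  Q 145.35.81.197: descend 100 ; hops seen [H2] ; pick H2
  - 132.56.0.0/13 clear@13
  - 132.59.153.240/28 clear@28
  - 38.9.0.0/16 clear@16
  + 38.9.48.0/20 (H3) depth=20
  Q 132.59.111.192: descend 1000010000111011 ; hops seen [H2,H4] ; pick H4
  Q 236.141.163.67: descend 1110110010001101101000110100 ; hops seen [H2,H1] ; pick H1
  + 132.0.0.0/10 (H0) depth=10
  Q 38.0.0.1: descend 001001100000 ; hops seen [H2,H2] ; pick H2
  Q 38.0.42.208: descend 001001100000 ; hops seen [H2,H2] ; pick H2
  + 236.141.163.64/28 (H3) depth=28
  - 38.0.0.0/8 clear@8

== LOOKUPS ==
["H1","H1","H1","H2","H2","H3","H3","H2","H4","H1","H2","H2"]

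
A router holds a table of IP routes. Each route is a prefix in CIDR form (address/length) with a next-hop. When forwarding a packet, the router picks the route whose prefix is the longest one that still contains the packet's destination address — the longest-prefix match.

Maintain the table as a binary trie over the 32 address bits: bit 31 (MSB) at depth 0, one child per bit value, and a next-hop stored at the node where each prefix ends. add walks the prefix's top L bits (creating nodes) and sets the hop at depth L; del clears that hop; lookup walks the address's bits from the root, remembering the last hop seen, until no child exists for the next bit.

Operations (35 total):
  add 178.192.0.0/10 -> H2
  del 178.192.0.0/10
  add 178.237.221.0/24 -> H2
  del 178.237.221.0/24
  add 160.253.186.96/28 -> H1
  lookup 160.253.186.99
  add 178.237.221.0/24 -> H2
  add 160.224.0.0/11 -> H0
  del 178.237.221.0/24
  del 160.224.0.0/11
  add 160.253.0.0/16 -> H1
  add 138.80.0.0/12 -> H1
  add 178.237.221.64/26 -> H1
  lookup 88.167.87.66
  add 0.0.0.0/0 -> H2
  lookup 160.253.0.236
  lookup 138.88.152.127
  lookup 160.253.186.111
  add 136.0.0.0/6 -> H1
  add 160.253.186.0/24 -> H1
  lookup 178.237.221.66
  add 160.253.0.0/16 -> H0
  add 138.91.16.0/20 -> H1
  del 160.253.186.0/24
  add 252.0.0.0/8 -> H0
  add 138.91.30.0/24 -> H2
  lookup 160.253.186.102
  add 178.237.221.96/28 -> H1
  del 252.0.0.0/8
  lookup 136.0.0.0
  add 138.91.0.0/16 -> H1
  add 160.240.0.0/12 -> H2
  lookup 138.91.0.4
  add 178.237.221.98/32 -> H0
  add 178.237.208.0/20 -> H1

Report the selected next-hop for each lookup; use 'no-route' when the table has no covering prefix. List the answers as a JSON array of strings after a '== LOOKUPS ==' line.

Apply in order:
  add 178.192.0.0/10 -> H2 at depth 10
  - 178.192.0.0/10 clear@10
  add 178.237.221.0/24 -> H2 at depth 24
  - 178.237.221.0/24 clear@24
  add 160.253.186.96/28 -> H1 at depth 28
  ? 160.253.186.99  path d0:-→d1:-→d2:-→d3:-→d4:-→d5:-→d6:-→d7:-→d8:-→d9:-→d10:-→d11:-→d12:-→d13:-→d14:-→d15:-→d16:-→d17:-→d18:-→d19:-→d20:-→d21:-→d22:-→d23:-→d24:-→d25:-→d26:-→d27:-→d28:H1  best=H1
  add 178.237.221.0/24 -> H2 at depth 24
  add 160.224.0.0/11 -> H0 at depth 11
  - 178.237.221.0/24 clear@24
  - 160.224.0.0/11 clear@11
  add 160.253.0.0/16 -> H1 at depth 16
  add 138.80.0.0/12 -> H1 at depth 12
  add 178.237.221.64/26 -> H1 at depth 26
  ? 88.167.87.66  path d0:-  best=no-route
  add 0.0.0.0/0 -> H2 at depth 0
  ? 160.253.0.236  path d0:H2→d1:-→d2:-→d3:-→d4:-→d5:-→d6:-→d7:-→d8:-→d9:-→d10:-→d11:-→d12:-→d13:-→d14:-→d15:-→d16:H1  best=H1
  ? 138.88.152.127  path d0:H2→d1:-→d2:-→d3:-→d4:-→d5:-→d6:-→d7:-→d8:-→d9:-→d10:-→d11:-→d12:H1  best=H1
  ? 160.253.186.111  path d0:H2→d1:-→d2:-→d3:-→d4:-→d5:-→d6:-→d7:-→d8:-→d9:-→d10:-→d11:-→d12:-→d13:-→d14:-→d15:-→d16:H1→d17:-→d18:-→d19:-→d20:-→d21:-→d22:-→d23:-→d24:-→d25:-→d26:-→d27:-→d28:H1  best=H1
  add 136.0.0.0/6 -> H1 at depth 6
  add 160.253.186.0/24 -> H1 at depth 24
  ? 178.237.221.66  path d0:H2→d1:-→d2:-→d3:-→d4:-→d5:-→d6:-→d7:-→d8:-→d9:-→d10:-→d11:-→d12:-→d13:-→d14:-→d15:-→d16:-→d17:-→d18:-→d19:-→d20:-→d21:-→d22:-→d23:-→d24:-→d25:-→d26:H1  best=H1
  add 160.253.0.0/16 -> H0 at depth 16
  add 138.91.16.0/20 -> H1 at depth 20
  - 160.253.186.0/24 clear@24
  add 252.0.0.0/8 -> H0 at depth 8
  add 138.91.30.0/24 -> H2 at depth 24
  ? 160.253.186.102  path d0:H2→d1:-→d2:-→d3:-→d4:-→d5:-→d6:-→d7:-→d8:-→d9:-→d10:-→d11:-→d12:-→d13:-→d14:-→d15:-→d16:H0→d17:-→d18:-→d19:-→d20:-→d21:-→d22:-→d23:-→d24:-→d25:-→d26:-→d27:-→d28:H1  best=H1
  add 178.237.221.96/28 -> H1 at depth 28
  - 252.0.0.0/8 clear@8
  ? 136.0.0.0  path d0:H2→d1:-→d2:-→d3:-→d4:-→d5:-→d6:H1  best=H1
  add 138.91.0.0/16 -> H1 at depth 16
  add 160.240.0.0/12 -> H2 at depth 12
  ? 138.91.0.4  path d0:H2→d1:-→d2:-→d3:-→d4:-→d5:-→d6:H1→d7:-→d8:-→d9:-→d10:-→d11:-→d12:H1→d13:-→d14:-→d15:-→d16:H1→d17:-→d18:-→d19:-  best=H1
  add 178.237.221.98/32 -> H0 at depth 32
  add 178.237.208.0/20 -> H1 at depth 20

== LOOKUPS ==
["H1","no-route","H1","H1","H1","H1","H1","H1","H1"]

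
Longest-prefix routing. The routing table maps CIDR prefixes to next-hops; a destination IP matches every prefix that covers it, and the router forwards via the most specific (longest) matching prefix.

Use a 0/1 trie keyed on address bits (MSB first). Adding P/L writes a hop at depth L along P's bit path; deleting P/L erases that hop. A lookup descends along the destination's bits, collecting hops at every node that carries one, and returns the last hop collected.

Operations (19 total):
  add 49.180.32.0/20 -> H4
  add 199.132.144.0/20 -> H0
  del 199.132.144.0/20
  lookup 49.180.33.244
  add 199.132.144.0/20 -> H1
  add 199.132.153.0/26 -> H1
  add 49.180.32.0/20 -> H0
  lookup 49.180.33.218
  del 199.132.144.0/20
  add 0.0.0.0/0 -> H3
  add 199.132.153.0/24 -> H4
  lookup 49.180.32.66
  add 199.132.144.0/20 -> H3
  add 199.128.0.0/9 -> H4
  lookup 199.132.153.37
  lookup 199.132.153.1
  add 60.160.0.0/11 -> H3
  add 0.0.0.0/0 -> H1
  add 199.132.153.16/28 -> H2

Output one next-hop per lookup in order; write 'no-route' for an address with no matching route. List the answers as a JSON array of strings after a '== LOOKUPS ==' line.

Trace:
  add 49.180.32.0/20 -> H4 at depth 20
  add 199.132.144.0/20 -> H0 at depth 20
  del 199.132.144.0/20 (clear depth 20)
  lookup 49.180.33.244: bits 00110001101101000010 walk d0:-→d1:-→d2:-→d3:-→d4:-→d5:-→d6:-→d7:-→d8:-→d9:-→d10:-→d11:-→d12:-→d13:-→d14:-→d15:-→d16:-→d17:-→d18:-→d19:-→d20:H4 -> H4
  add 199.132.144.0/20 -> H1 at depth 20
  add 199.132.153.0/26 -> H1 at depth 26
  add 49.180.32.0/20 -> H0 at depth 20
  lookup 49.180.33.218: bits 00110001101101000010 walk d0:-→d1:-→d2:-→d3:-→d4:-→d5:-→d6:-→d7:-→d8:-→d9:-→d10:-→d11:-→d12:-→d13:-→d14:-→d15:-→d16:-→d17:-→d18:-→d19:-→d20:H0 -> H0
  del 199.132.144.0/20 (clear depth 20)
  add 0.0.0.0/0 -> H3 at depth 0
  add 199.132.153.0/24 -> H4 at depth 24
  lookup 49.180.32.66: bits 00110001101101000010 walk d0:H3→d1:-→d2:-→d3:-→d4:-→d5:-→d6:-→d7:-→d8:-→d9:-→d10:-→d11:-→d12:-→d13:-→d14:-→d15:-→d16:-→d17:-→d18:-→d19:-→d20:H0 -> H0
  add 199.132.144.0/20 -> H3 at depth 20
  add 199.128.0.0/9 -> H4 at depth 9
  lookup 199.132.153.37: bits 11000111100001001001100100 walk d0:H3→d1:-→d2:-→d3:-→d4:-→d5:-→d6:-→d7:-→d8:-→d9:H4→d10:-→d11:-→d12:-→d13:-→d14:-→d15:-→d16:-→d17:-→d18:-→d19:-→d20:H3→d21:-→d22:-→d23:-→d24:H4→d25:-→d26:H1 -> H1
  lookup 199.132.153.1: bits 11000111100001001001100100 walk d0:H3→d1:-→d2:-→d3:-→d4:-→d5:-→d6:-→d7:-→d8:-→d9:H4→d10:-→d11:-→d12:-→d13:-→d14:-→d15:-→d16:-→d17:-→d18:-→d19:-→d20:H3→d21:-→d22:-→d23:-→d24:H4→d25:-→d26:H1 -> H1
  add 60.160.0.0/11 -> H3 at depth 11
  add 0.0.0.0/0 -> H1 at depth 0
  add 199.132.153.16/28 -> H2 at depth 28

== LOOKUPS ==
["H4","H0","H0","H1","H1"]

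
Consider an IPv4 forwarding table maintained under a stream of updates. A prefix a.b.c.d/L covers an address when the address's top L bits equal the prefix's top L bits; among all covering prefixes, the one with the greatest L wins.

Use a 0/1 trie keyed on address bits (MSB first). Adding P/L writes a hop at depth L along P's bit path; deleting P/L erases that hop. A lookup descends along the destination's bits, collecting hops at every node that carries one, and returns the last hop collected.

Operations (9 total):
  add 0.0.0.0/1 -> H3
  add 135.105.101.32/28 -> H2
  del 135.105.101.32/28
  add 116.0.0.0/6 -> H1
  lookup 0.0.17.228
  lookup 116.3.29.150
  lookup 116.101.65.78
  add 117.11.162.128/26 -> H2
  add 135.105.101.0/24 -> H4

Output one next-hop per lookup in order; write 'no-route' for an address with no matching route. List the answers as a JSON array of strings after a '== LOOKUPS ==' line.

Process each operation:
  + 0.0.0.0/1 (H3) depth=1
  + 135.105.101.32/28 (H2) depth=28
  - 135.105.101.32/28 clear@28
  + 116.0.0.0/6 (H1) depth=6
  ? 0.0.17.228  path d0:-→d1:H3  best=H3
  ? 116.3.29.150  path d0:-→d1:H3→d2:-→d3:-→d4:-→d5:-→d6:H1  best=H1
  ? 116.101.65.78  path d0:-→d1:H3→d2:-→d3:-→d4:-→d5:-→d6:H1  best=H1
  + 117.11.162.128/26 (H2) depth=26
  + 135.105.101.0/24 (H4) depth=24

== LOOKUPS ==
["H3","H1","H1"]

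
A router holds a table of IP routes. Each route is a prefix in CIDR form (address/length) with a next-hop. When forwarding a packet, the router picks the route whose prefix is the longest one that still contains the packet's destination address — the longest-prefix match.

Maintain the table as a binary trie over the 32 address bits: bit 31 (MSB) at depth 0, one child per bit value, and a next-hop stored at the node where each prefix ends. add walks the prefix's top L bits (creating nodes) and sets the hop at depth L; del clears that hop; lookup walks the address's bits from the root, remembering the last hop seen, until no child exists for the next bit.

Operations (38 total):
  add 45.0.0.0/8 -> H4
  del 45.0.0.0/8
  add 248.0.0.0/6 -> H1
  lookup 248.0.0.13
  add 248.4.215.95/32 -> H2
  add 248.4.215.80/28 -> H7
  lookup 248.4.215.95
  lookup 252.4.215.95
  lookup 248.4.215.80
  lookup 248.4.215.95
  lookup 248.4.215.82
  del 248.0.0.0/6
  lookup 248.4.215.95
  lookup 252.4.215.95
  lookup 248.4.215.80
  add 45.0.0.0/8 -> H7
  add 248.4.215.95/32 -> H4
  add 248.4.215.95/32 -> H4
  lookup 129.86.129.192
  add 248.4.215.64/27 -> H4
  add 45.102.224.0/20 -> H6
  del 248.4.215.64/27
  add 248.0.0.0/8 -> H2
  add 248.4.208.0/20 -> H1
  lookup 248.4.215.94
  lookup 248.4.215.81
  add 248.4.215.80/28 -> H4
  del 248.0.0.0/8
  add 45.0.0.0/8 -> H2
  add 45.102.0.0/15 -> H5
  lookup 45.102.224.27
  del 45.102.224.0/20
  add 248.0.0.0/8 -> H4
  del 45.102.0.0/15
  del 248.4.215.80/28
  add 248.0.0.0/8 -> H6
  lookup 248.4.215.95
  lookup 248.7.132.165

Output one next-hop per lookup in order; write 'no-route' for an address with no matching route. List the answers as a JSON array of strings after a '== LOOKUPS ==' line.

Trace:
  + 45.0.0.0/8 (H4) depth=8
  del 45.0.0.0/8 (clear depth 8)
  + 248.0.0.0/6 (H1) depth=6
  Q 248.0.0.13: descend 111110 ; hops seen [H1] ; pick H1
  + 248.4.215.95/32 (H2) depth=32
  + 248.4.215.80/28 (H7) depth=28
  Q 248.4.215.95: descend 11111000000001001101011101011111 ; hops seen [H1,H7,H2] ; pick H2
  Q 252.4.215.95: descend 11111 ; hops seen [∅] ; pick no-route
  Q 248.4.215.80: descend 1111100000000100110101110101 ; hops seen [H1,H7] ; pick H7
  Q 248.4.215.95: descend 11111000000001001101011101011111 ; hops seen [H1,H7,H2] ; pick H2
  Q 248.4.215.82: descend 1111100000000100110101110101 ; hops seen [H1,H7] ; pick H7
  del 248.0.0.0/6 (clear depth 6)
  Q 248.4.215.95: descend 11111000000001001101011101011111 ; hops seen [H7,H2] ; pick H2
  Q 252.4.215.95: descend 11111 ; hops seen [∅] ; pick no-route
  Q 248.4.215.80: descend 1111100000000100110101110101 ; hops seen [H7] ; pick H7
  + 45.0.0.0/8 (H7) depth=8
  + 248.4.215.95/32 (H4) depth=32
  + 248.4.215.95/32 (H4) depth=32
  Q 129.86.129.192: descend 1 ; hops seen [∅] ; pick no-route
  + 248.4.215.64/27 (H4) depth=27
  + 45.102.224.0/20 (H6) depth=20
  del 248.4.215.64/27 (clear depth 27)
  + 248.0.0.0/8 (H2) depth=8
  + 248.4.208.0/20 (H1) depth=20
  Q 248.4.215.94: descend 1111100000000100110101110101111 ; hops seen [H2,H1,H7] ; pick H7
  Q 248.4.215.81: descend 1111100000000100110101110101 ; hops seen [H2,H1,H7] ; pick H7
  + 248.4.215.80/28 (H4) depth=28
  del 248.0.0.0/8 (clear depth 8)
  + 45.0.0.0/8 (H2) depth=8
  + 45.102.0.0/15 (H5) depth=15
  Q 45.102.224.27: descend 00101101011001101110 ; hops seen [H2,H5,H6] ; pick H6
  del 45.102.224.0/20 (clear depth 20)
  + 248.0.0.0/8 (H4) depth=8
  del 45.102.0.0/15 (clear depth 15)
  del 248.4.215.80/28 (clear depth 28)
  + 248.0.0.0/8 (H6) depth=8
  Q 248.4.215.95: descend 11111000000001001101011101011111 ; hops seen [H6,H1,H4] ; pick H4
  Q 248.7.132.165: descend 11111000000001 ; hops seen [H6] ; pick H6

== LOOKUPS ==
["H1","H2","no-route","H7","H2","H7","H2","no-route","H7","no-route","H7","H7","H6","H4","H6"]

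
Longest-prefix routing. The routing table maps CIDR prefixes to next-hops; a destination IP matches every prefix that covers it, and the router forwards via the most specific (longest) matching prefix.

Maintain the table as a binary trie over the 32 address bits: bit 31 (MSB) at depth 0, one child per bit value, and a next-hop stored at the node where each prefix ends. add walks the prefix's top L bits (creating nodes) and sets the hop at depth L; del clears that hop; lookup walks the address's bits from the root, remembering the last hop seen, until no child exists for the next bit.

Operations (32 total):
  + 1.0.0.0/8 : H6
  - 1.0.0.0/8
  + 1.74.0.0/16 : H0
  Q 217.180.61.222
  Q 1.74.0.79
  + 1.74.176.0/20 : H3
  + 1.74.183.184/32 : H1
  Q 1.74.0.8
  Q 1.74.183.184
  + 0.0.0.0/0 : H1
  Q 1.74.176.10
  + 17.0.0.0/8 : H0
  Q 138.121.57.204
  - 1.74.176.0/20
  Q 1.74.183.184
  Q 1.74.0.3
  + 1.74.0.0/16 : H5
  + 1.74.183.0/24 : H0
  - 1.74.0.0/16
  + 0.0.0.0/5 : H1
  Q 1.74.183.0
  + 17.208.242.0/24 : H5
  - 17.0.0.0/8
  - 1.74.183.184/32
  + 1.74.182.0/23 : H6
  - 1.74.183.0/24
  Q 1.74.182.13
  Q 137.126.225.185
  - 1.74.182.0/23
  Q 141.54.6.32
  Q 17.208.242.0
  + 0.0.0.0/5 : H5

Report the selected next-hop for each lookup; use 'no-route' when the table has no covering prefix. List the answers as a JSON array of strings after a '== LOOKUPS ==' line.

Process each operation:
  add 1.0.0.0/8 -> H6 at depth 8
  del 1.0.0.0/8 (clear depth 8)
  add 1.74.0.0/16 -> H0 at depth 16
  Q 217.180.61.222: descend ε ; hops seen [∅] ; pick no-route
  Q 1.74.0.79: descend 0000000101001010 ; hops seen [H0] ; pick H0
  add 1.74.176.0/20 -> H3 at depth 20
  add 1.74.183.184/32 -> H1 at depth 32
  Q 1.74.0.8: descend 0000000101001010 ; hops seen [H0] ; pick H0
  Q 1.74.183.184: descend 00000001010010101011011110111000 ; hops seen [H0,H3,H1] ; pick H1
  add 0.0.0.0/0 -> H1 at depth 0
  Q 1.74.176.10: descend 000000010100101010110 ; hops seen [H1,H0,H3] ; pick H3
  add 17.0.0.0/8 -> H0 at depth 8
  Q 138.121.57.204: descend ε ; hops seen [H1] ; pick H1
  del 1.74.176.0/20 (clear depth 20)
  Q 1.74.183.184: descend 00000001010010101011011110111000 ; hops seen [H1,H0,H1] ; pick H1
  Q 1.74.0.3: descend 0000000101001010 ; hops seen [H1,H0] ; pick H0
  add 1.74.0.0/16 -> H5 at depth 16
  add 1.74.183.0/24 -> H0 at depth 24
  del 1.74.0.0/16 (clear depth 16)
  add 0.0.0.0/5 -> H1 at depth 5
  Q 1.74.183.0: descend 000000010100101010110111 ; hops seen [H1,H1,H0] ; pick H0
  add 17.208.242.0/24 -> H5 at depth 24
  del 17.0.0.0/8 (clear depth 8)
  del 1.74.183.184/32 (clear depth 32)
  add 1.74.182.0/23 -> H6 at depth 23
  del 1.74.183.0/24 (clear depth 24)
  Q 1.74.182.13: descend 00000001010010101011011 ; hops seen [H1,H1,H6] ; pick H6
  Q 137.126.225.185: descend ε ; hops seen [H1] ; pick H1
  del 1.74.182.0/23 (clear depth 23)
  Q 141.54.6.32: descend ε ; hops seen [H1] ; pick H1
  Q 17.208.242.0: descend 000100011101000011110010 ; hops seen [H1,H5] ; pick H5
  add 0.0.0.0/5 -> H5 at depth 5

== LOOKUPS ==
["no-route","H0","H0","H1","H3","H1","H1","H0","H0","H6","H1","H1","H5"]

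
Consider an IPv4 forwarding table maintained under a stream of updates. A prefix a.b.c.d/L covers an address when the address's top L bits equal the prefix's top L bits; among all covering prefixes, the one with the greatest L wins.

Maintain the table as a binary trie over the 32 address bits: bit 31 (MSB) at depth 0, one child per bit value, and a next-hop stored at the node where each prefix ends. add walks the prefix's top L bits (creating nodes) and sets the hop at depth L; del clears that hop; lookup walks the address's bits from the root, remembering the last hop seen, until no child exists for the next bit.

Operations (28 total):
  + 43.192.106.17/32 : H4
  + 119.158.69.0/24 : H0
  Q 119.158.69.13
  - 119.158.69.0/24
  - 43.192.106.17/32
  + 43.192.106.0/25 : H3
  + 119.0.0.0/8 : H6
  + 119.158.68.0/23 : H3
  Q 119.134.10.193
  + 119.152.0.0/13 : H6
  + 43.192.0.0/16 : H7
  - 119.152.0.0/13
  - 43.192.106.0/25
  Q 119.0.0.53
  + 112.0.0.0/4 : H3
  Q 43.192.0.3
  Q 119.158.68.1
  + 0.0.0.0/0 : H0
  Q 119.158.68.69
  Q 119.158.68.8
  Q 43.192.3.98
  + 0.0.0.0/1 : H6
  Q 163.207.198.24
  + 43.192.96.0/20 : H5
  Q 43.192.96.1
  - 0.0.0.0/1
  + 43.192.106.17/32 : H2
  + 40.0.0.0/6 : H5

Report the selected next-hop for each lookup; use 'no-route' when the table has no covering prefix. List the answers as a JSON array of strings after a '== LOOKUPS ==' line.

Trace:
  add 43.192.106.17/32 -> H4 at depth 32
  add 119.158.69.0/24 -> H0 at depth 24
  Q 119.158.69.13: descend 011101111001111001000101 ; hops seen [H0] ; pick H0
  del 119.158.69.0/24 (clear depth 24)
  del 43.192.106.17/32 (clear depth 32)
  add 43.192.106.0/25 -> H3 at depth 25
  add 119.0.0.0/8 -> H6 at depth 8
  add 119.158.68.0/23 -> H3 at depth 23
  Q 119.134.10.193: descend 01110111100 ; hops seen [H6] ; pick H6
  add 119.152.0.0/13 -> H6 at depth 13
  add 43.192.0.0/16 -> H7 at depth 16
  del 119.152.0.0/13 (clear depth 13)
  del 43.192.106.0/25 (clear depth 25)
  Q 119.0.0.53: descend 01110111 ; hops seen [H6] ; pick H6
  add 112.0.0.0/4 -> H3 at depth 4
  Q 43.192.0.3: descend 00101011110000000 ; hops seen [H7] ; pick H7
  Q 119.158.68.1: descend 01110111100111100100010 ; hops seen [H3,H6,H3] ; pick H3
  add 0.0.0.0/0 -> H0 at depth 0
  Q 119.158.68.69: descend 01110111100111100100010 ; hops seen [H0,H3,H6,H3] ; pick H3
  Q 119.158.68.8: descend 01110111100111100100010 ; hops seen [H0,H3,H6,H3] ; pick H3
  Q 43.192.3.98: descend 00101011110000000 ; hops seen [H0,H7] ; pick H7
  add 0.0.0.0/1 -> H6 at depth 1
  Q 163.207.198.24: descend ε ; hops seen [H0] ; pick H0
  add 43.192.96.0/20 -> H5 at depth 20
  Q 43.192.96.1: descend 00101011110000000110 ; hops seen [H0,H6,H7,H5] ; pick H5
  del 0.0.0.0/1 (clear depth 1)
  add 43.192.106.17/32 -> H2 at depth 32
  add 40.0.0.0/6 -> H5 at depth 6

== LOOKUPS ==
["H0","H6","H6","H7","H3","H3","H3","H7","H0","H5"]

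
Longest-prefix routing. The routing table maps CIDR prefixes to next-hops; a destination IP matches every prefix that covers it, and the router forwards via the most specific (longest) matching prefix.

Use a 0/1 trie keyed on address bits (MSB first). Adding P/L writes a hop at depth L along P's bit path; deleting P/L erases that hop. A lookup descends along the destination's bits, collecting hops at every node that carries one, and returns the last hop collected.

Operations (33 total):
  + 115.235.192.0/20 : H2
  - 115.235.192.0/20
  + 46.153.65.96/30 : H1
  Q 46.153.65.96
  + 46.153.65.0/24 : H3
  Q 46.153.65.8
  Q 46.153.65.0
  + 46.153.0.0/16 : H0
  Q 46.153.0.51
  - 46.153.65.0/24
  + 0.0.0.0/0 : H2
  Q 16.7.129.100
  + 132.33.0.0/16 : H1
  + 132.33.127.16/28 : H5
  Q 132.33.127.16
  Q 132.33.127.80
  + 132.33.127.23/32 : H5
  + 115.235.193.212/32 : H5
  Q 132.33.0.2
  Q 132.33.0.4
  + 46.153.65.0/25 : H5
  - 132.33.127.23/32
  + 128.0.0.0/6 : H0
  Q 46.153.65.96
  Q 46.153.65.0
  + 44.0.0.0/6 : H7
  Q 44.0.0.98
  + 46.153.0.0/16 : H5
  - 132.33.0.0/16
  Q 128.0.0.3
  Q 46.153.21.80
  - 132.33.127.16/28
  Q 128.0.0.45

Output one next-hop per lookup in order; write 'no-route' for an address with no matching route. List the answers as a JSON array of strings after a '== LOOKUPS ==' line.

Trace:
  add 115.235.192.0/20 -> H2 at depth 20
  - 115.235.192.0/20 clear@20
  add 46.153.65.96/30 -> H1 at depth 30
  lookup 46.153.65.96: bits 001011101001100101000001011000 walk d0:-→d1:-→d2:-→d3:-→d4:-→d5:-→d6:-→d7:-→d8:-→d9:-→d10:-→d11:-→d12:-→d13:-→d14:-→d15:-→d16:-→d17:-→d18:-→d19:-→d20:-→d21:-→d22:-→d23:-→d24:-→d25:-→d26:-→d27:-→d28:-→d29:-→d30:H1 -> H1
  add 46.153.65.0/24 -> H3 at depth 24
  lookup 46.153.65.8: bits 0010111010011001010000010 walk d0:-→d1:-→d2:-→d3:-→d4:-→d5:-→d6:-→d7:-→d8:-→d9:-→d10:-→d11:-→d12:-→d13:-→d14:-→d15:-→d16:-→d17:-→d18:-→d19:-→d20:-→d21:-→d22:-→d23:-→d24:H3→d25:- -> H3
  lookup 46.153.65.0: bits 0010111010011001010000010 walk d0:-→d1:-→d2:-→d3:-→d4:-→d5:-→d6:-→d7:-→d8:-→d9:-→d10:-→d11:-→d12:-→d13:-→d14:-→d15:-→d16:-→d17:-→d18:-→d19:-→d20:-→d21:-→d22:-→d23:-→d24:H3→d25:- -> H3
  add 46.153.0.0/16 -> H0 at depth 16
  lookup 46.153.0.51: bits 00101110100110010 walk d0:-→d1:-→d2:-→d3:-→d4:-→d5:-→d6:-→d7:-→d8:-→d9:-→d10:-→d11:-→d12:-→d13:-→d14:-→d15:-→d16:H0→d17:- -> H0
  - 46.153.65.0/24 clear@24
  add 0.0.0.0/0 -> H2 at depth 0
  lookup 16.7.129.100: bits 00 walk d0:H2→d1:-→d2:- -> H2
  add 132.33.0.0/16 -> H1 at depth 16
  add 132.33.127.16/28 -> H5 at depth 28
  lookup 132.33.127.16: bits 1000010000100001011111110001 walk d0:H2→d1:-→d2:-→d3:-→d4:-→d5:-→d6:-→d7:-→d8:-→d9:-→d10:-→d11:-→d12:-→d13:-→d14:-→d15:-→d16:H1→d17:-→d18:-→d19:-→d20:-→d21:-→d22:-→d23:-→d24:-→d25:-→d26:-→d27:-→d28:H5 -> H5
  lookup 132.33.127.80: bits 1000010000100001011111110 walk d0:H2→d1:-→d2:-→d3:-→d4:-→d5:-→d6:-→d7:-→d8:-→d9:-→d10:-→d11:-→d12:-→d13:-→d14:-→d15:-→d16:H1→d17:-→d18:-→d19:-→d20:-→d21:-→d22:-→d23:-→d24:-→d25:- -> H1
  add 132.33.127.23/32 -> H5 at depth 32
  add 115.235.193.212/32 -> H5 at depth 32
  lookup 132.33.0.2: bits 10000100001000010 walk d0:H2→d1:-→d2:-→d3:-→d4:-→d5:-→d6:-→d7:-→d8:-→d9:-→d10:-→d11:-→d12:-→d13:-→d14:-→d15:-→d16:H1→d17:- -> H1
  lookup 132.33.0.4: bits 10000100001000010 walk d0:H2→d1:-→d2:-→d3:-→d4:-→d5:-→d6:-→d7:-→d8:-→d9:-→d10:-→d11:-→d12:-→d13:-→d14:-→d15:-→d16:H1→d17:- -> H1
  add 46.153.65.0/25 -> H5 at depth 25
  - 132.33.127.23/32 clear@32
  add 128.0.0.0/6 -> H0 at depth 6
  lookup 46.153.65.96: bits 001011101001100101000001011000 walk d0:H2→d1:-→d2:-→d3:-→d4:-→d5:-→d6:-→d7:-→d8:-→d9:-→d10:-→d11:-→d12:-→d13:-→d14:-→d15:-→d16:H0→d17:-→d18:-→d19:-→d20:-→d21:-→d22:-→d23:-→d24:-→d25:H5→d26:-→d27:-→d28:-→d29:-→d30:H1 -> H1
  lookup 46.153.65.0: bits 0010111010011001010000010 walk d0:H2→d1:-→d2:-→d3:-→d4:-→d5:-→d6:-→d7:-→d8:-→d9:-→d10:-→d11:-→d12:-→d13:-→d14:-→d15:-→d16:H0→d17:-→d18:-→d19:-→d20:-→d21:-→d22:-→d23:-→d24:-→d25:H5 -> H5
  add 44.0.0.0/6 -> H7 at depth 6
  lookup 44.0.0.98: bits 001011 walk d0:H2→d1:-→d2:-→d3:-→d4:-→d5:-→d6:H7 -> H7
  add 46.153.0.0/16 -> H5 at depth 16
  - 132.33.0.0/16 clear@16
  lookup 128.0.0.3: bits 100000 walk d0:H2→d1:-→d2:-→d3:-→d4:-→d5:-→d6:H0 -> H0
  lookup 46.153.21.80: bits 00101110100110010 walk d0:H2→d1:-→d2:-→d3:-→d4:-→d5:-→d6:H7→d7:-→d8:-→d9:-→d10:-→d11:-→d12:-→d13:-→d14:-→d15:-→d16:H5→d17:- -> H5
  - 132.33.127.16/28 clear@28
  lookup 128.0.0.45: bits 100000 walk d0:H2→d1:-→d2:-→d3:-→d4:-→d5:-→d6:H0 -> H0

== LOOKUPS ==
["H1","H3","H3","H0","H2","H5","H1","H1","H1","H1","H5","H7","H0","H5","H0"]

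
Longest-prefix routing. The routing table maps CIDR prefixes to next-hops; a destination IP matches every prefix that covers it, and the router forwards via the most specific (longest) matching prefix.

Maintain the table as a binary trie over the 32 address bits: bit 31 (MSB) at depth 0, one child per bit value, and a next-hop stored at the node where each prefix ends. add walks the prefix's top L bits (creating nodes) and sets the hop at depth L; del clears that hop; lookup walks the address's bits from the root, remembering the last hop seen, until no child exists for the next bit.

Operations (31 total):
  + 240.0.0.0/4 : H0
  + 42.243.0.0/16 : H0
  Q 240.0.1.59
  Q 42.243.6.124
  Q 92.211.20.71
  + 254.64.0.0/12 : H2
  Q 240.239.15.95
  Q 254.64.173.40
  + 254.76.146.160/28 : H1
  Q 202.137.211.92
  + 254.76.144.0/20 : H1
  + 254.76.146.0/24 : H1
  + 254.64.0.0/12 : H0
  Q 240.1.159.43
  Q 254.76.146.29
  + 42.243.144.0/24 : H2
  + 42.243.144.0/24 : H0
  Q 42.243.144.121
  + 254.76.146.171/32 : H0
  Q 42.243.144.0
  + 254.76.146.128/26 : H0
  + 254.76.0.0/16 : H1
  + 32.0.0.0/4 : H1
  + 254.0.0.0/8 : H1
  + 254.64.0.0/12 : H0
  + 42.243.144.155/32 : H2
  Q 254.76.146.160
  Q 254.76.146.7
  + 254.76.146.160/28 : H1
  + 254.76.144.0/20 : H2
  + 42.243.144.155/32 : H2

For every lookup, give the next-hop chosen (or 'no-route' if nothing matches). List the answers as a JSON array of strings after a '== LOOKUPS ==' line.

Trace:
  add 240.0.0.0/4 -> H0 at depth 4
  add 42.243.0.0/16 -> H0 at depth 16
  lookup 240.0.1.59: bits 1111 walk d0:-→d1:-→d2:-→d3:-→d4:H0 -> H0
  lookup 42.243.6.124: bits 0010101011110011 walk d0:-→d1:-→d2:-→d3:-→d4:-→d5:-→d6:-→d7:-→d8:-→d9:-→d10:-→d11:-→d12:-→d13:-→d14:-→d15:-→d16:H0 -> H0
  lookup 92.211.20.71: bits 0 walk d0:-→d1:- -> no-route
  add 254.64.0.0/12 -> H2 at depth 12
  lookup 240.239.15.95: bits 1111 walk d0:-→d1:-→d2:-→d3:-→d4:H0 -> H0
  lookup 254.64.173.40: bits 111111100100 walk d0:-→d1:-→d2:-→d3:-→d4:H0→d5:-→d6:-→d7:-→d8:-→d9:-→d10:-→d11:-→d12:H2 -> H2
  add 254.76.146.160/28 -> H1 at depth 28
  lookup 202.137.211.92: bits 11 walk d0:-→d1:-→d2:- -> no-route
  add 254.76.144.0/20 -> H1 at depth 20
  add 254.76.146.0/24 -> H1 at depth 24
  add 254.64.0.0/12 -> H0 at depth 12
  lookup 240.1.159.43: bits 1111 walk d0:-→d1:-→d2:-→d3:-→d4:H0 -> H0
  lookup 254.76.146.29: bits 111111100100110010010010 walk d0:-→d1:-→d2:-→d3:-→d4:H0→d5:-→d6:-→d7:-→d8:-→d9:-→d10:-→d11:-→d12:H0→d13:-→d14:-→d15:-→d16:-→d17:-→d18:-→d19:-→d20:H1→d21:-→d22:-→d23:-→d24:H1 -> H1
  add 42.243.144.0/24 -> H2 at depth 24
  add 42.243.144.0/24 -> H0 at depth 24
  lookup 42.243.144.121: bits 001010101111001110010000 walk d0:-→d1:-→d2:-→d3:-→d4:-→d5:-→d6:-→d7:-→d8:-→d9:-→d10:-→d11:-→d12:-→d13:-→d14:-→d15:-→d16:H0→d17:-→d18:-→d19:-→d20:-→d21:-→d22:-→d23:-→d24:H0 -> H0
  add 254.76.146.171/32 -> H0 at depth 32
  lookup 42.243.144.0: bits 001010101111001110010000 walk d0:-→d1:-→d2:-→d3:-→d4:-→d5:-→d6:-→d7:-→d8:-→d9:-→d10:-→d11:-→d12:-→d13:-→d14:-→d15:-→d16:H0→d17:-→d18:-→d19:-→d20:-→d21:-→d22:-→d23:-→d24:H0 -> H0
  add 254.76.146.128/26 -> H0 at depth 26
  add 254.76.0.0/16 -> H1 at depth 16
  add 32.0.0.0/4 -> H1 at depth 4
  add 254.0.0.0/8 -> H1 at depth 8
  add 254.64.0.0/12 -> H0 at depth 12
  add 42.243.144.155/32 -> H2 at depth 32
  lookup 254.76.146.160: bits 1111111001001100100100101010 walk d0:-→d1:-→d2:-→d3:-→d4:H0→d5:-→d6:-→d7:-→d8:H1→d9:-→d10:-→d11:-→d12:H0→d13:-→d14:-→d15:-→d16:H1→d17:-→d18:-→d19:-→d20:H1→d21:-→d22:-→d23:-→d24:H1→d25:-→d26:H0→d27:-→d28:H1 -> H1
  lookup 254.76.146.7: bits 111111100100110010010010 walk d0:-→d1:-→d2:-→d3:-→d4:H0→d5:-→d6:-→d7:-→d8:H1→d9:-→d10:-→d11:-→d12:H0→d13:-→d14:-→d15:-→d16:H1→d17:-→d18:-→d19:-→d20:H1→d21:-→d22:-→d23:-→d24:H1 -> H1
  add 254.76.146.160/28 -> H1 at depth 28
  add 254.76.144.0/20 -> H2 at depth 20
  add 42.243.144.155/32 -> H2 at depth 32

== LOOKUPS ==
["H0","H0","no-route","H0","H2","no-route","H0","H1","H0","H0","H1","H1"]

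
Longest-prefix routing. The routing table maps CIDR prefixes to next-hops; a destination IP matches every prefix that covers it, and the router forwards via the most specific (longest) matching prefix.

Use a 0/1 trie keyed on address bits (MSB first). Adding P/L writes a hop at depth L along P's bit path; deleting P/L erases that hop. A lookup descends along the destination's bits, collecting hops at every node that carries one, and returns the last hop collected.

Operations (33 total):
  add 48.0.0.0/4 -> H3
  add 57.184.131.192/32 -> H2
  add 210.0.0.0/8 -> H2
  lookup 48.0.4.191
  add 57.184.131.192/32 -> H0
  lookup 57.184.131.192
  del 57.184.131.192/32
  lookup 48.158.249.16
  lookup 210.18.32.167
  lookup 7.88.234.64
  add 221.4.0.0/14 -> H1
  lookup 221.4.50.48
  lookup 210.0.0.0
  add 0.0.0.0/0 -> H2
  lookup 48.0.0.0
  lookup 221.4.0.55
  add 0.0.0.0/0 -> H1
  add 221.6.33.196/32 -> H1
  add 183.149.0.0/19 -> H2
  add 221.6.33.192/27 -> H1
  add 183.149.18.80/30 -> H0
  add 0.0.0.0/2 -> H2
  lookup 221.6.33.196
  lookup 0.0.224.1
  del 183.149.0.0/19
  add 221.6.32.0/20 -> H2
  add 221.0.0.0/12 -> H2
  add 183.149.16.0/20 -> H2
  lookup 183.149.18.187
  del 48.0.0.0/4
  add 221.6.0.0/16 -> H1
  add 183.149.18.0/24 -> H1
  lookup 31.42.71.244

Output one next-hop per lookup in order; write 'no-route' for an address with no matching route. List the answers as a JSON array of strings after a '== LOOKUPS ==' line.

Apply in order:
  add 48.0.0.0/4 -> H3 at depth 4
  add 57.184.131.192/32 -> H2 at depth 32
  add 210.0.0.0/8 -> H2 at depth 8
  Q 48.0.4.191: descend 0011 ; hops seen [H3] ; pick H3
  add 57.184.131.192/32 -> H0 at depth 32
  Q 57.184.131.192: descend 00111001101110001000001111000000 ; hops seen [H3,H0] ; pick H0
  del 57.184.131.192/32 (clear depth 32)
  Q 48.158.249.16: descend 0011 ; hops seen [H3] ; pick H3
  Q 210.18.32.167: descend 11010010 ; hops seen [H2] ; pick H2
  Q 7.88.234.64: descend 00 ; hops seen [∅] ; pick no-route
  add 221.4.0.0/14 -> H1 at depth 14
  Q 221.4.50.48: descend 11011101000001 ; hops seen [H1] ; pick H1
  Q 210.0.0.0: descend 11010010 ; hops seen [H2] ; pick H2
  add 0.0.0.0/0 -> H2 at depth 0
  Q 48.0.0.0: descend 0011 ; hops seen [H2,H3] ; pick H3
  Q 221.4.0.55: descend 11011101000001 ; hops seen [H2,H1] ; pick H1
  add 0.0.0.0/0 -> H1 at depth 0
  add 221.6.33.196/32 -> H1 at depth 32
  add 183.149.0.0/19 -> H2 at depth 19
  add 221.6.33.192/27 -> H1 at depth 27
  add 183.149.18.80/30 -> H0 at depth 30
  add 0.0.0.0/2 -> H2 at depth 2
  Q 221.6.33.196: descend 11011101000001100010000111000100 ; hops seen [H1,H1,H1,H1] ; pick H1
  Q 0.0.224.1: descend 00 ; hops seen [H1,H2] ; pick H2
  del 183.149.0.0/19 (clear depth 19)
  add 221.6.32.0/20 -> H2 at depth 20
  add 221.0.0.0/12 -> H2 at depth 12
  add 183.149.16.0/20 -> H2 at depth 20
  Q 183.149.18.187: descend 101101111001010100010010 ; hops seen [H1,H2] ; pick H2
  del 48.0.0.0/4 (clear depth 4)
  add 221.6.0.0/16 -> H1 at depth 16
  add 183.149.18.0/24 -> H1 at depth 24
  Q 31.42.71.244: descend 00 ; hops seen [H1,H2] ; pick H2

== LOOKUPS ==
["H3","H0","H3","H2","no-route","H1","H2","H3","H1","H1","H2","H2","H2"]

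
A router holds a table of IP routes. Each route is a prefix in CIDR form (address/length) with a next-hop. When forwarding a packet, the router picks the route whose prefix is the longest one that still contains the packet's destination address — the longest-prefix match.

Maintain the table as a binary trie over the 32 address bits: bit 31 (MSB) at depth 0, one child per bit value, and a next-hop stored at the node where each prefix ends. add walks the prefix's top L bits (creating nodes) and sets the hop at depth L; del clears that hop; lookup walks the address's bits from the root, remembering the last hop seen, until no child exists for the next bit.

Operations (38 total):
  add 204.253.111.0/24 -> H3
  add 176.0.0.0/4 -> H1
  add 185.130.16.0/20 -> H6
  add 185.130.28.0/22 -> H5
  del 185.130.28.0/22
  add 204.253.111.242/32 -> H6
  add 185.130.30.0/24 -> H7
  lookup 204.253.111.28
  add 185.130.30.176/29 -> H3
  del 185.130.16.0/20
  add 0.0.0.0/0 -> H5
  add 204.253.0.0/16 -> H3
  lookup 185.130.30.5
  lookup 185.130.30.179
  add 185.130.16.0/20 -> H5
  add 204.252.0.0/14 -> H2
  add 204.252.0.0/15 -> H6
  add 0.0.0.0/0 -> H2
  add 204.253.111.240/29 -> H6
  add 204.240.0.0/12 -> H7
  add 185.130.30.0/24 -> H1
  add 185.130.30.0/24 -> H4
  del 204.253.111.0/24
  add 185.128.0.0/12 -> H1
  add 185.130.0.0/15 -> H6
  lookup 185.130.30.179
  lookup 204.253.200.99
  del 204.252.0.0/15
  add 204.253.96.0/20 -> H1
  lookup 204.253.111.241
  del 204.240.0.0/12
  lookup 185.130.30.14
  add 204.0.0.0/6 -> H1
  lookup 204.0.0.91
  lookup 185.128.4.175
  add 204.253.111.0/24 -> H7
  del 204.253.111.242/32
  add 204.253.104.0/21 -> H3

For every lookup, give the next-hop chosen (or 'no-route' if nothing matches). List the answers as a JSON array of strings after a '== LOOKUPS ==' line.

Process each operation:
  + 204.253.111.0/24 (H3) depth=24
  + 176.0.0.0/4 (H1) depth=4
  + 185.130.16.0/20 (H6) depth=20
  + 185.130.28.0/22 (H5) depth=22
  del 185.130.28.0/22 (clear depth 22)
  + 204.253.111.242/32 (H6) depth=32
  + 185.130.30.0/24 (H7) depth=24
  ? 204.253.111.28  path d0:-→d1:-→d2:-→d3:-→d4:-→d5:-→d6:-→d7:-→d8:-→d9:-→d10:-→d11:-→d12:-→d13:-→d14:-→d15:-→d16:-→d17:-→d18:-→d19:-→d20:-→d21:-→d22:-→d23:-→d24:H3  best=H3
  + 185.130.30.176/29 (H3) depth=29
  del 185.130.16.0/20 (clear depth 20)
  + 0.0.0.0/0 (H5) depth=0
  + 204.253.0.0/16 (H3) depth=16
  ? 185.130.30.5  path d0:H5→d1:-→d2:-→d3:-→d4:H1→d5:-→d6:-→d7:-→d8:-→d9:-→d10:-→d11:-→d12:-→d13:-→d14:-→d15:-→d16:-→d17:-→d18:-→d19:-→d20:-→d21:-→d22:-→d23:-→d24:H7  best=H7
  ? 185.130.30.179  path d0:H5→d1:-→d2:-→d3:-→d4:H1→d5:-→d6:-→d7:-→d8:-→d9:-→d10:-→d11:-→d12:-→d13:-→d14:-→d15:-→d16:-→d17:-→d18:-→d19:-→d20:-→d21:-→d22:-→d23:-→d24:H7→d25:-→d26:-→d27:-→d28:-→d29:H3  best=H3
  + 185.130.16.0/20 (H5) depth=20
  + 204.252.0.0/14 (H2) depth=14
  + 204.252.0.0/15 (H6) depth=15
  + 0.0.0.0/0 (H2) depth=0
  + 204.253.111.240/29 (H6) depth=29
  + 204.240.0.0/12 (H7) depth=12
  + 185.130.30.0/24 (H1) depth=24
  + 185.130.30.0/24 (H4) depth=24
  del 204.253.111.0/24 (clear depth 24)
  + 185.128.0.0/12 (H1) depth=12
  + 185.130.0.0/15 (H6) depth=15
  ? 185.130.30.179  path d0:H2→d1:-→d2:-→d3:-→d4:H1→d5:-→d6:-→d7:-→d8:-→d9:-→d10:-→d11:-→d12:H1→d13:-→d14:-→d15:H6→d16:-→d17:-→d18:-→d19:-→d20:H5→d21:-→d22:-→d23:-→d24:H4→d25:-→d26:-→d27:-→d28:-→d29:H3  best=H3
  ? 204.253.200.99  path d0:H2→d1:-→d2:-→d3:-→d4:-→d5:-→d6:-→d7:-→d8:-→d9:-→d10:-→d11:-→d12:H7→d13:-→d14:H2→d15:H6→d16:H3  best=H3
  del 204.252.0.0/15 (clear depth 15)
  + 204.253.96.0/20 (H1) depth=20
  ? 204.253.111.241  path d0:H2→d1:-→d2:-→d3:-→d4:-→d5:-→d6:-→d7:-→d8:-→d9:-→d10:-→d11:-→d12:H7→d13:-→d14:H2→d15:-→d16:H3→d17:-→d18:-→d19:-→d20:H1→d21:-→d22:-→d23:-→d24:-→d25:-→d26:-→d27:-→d28:-→d29:H6→d30:-  best=H6
  del 204.240.0.0/12 (clear depth 12)
  ? 185.130.30.14  path d0:H2→d1:-→d2:-→d3:-→d4:H1→d5:-→d6:-→d7:-→d8:-→d9:-→d10:-→d11:-→d12:H1→d13:-→d14:-→d15:H6→d16:-→d17:-→d18:-→d19:-→d20:H5→d21:-→d22:-→d23:-→d24:H4  best=H4
  + 204.0.0.0/6 (H1) depth=6
  ? 204.0.0.91  path d0:H2→d1:-→d2:-→d3:-→d4:-→d5:-→d6:H1→d7:-→d8:-  best=H1
  ? 185.128.4.175  path d0:H2→d1:-→d2:-→d3:-→d4:H1→d5:-→d6:-→d7:-→d8:-→d9:-→d10:-→d11:-→d12:H1→d13:-→d14:-  best=H1
  + 204.253.111.0/24 (H7) depth=24
  del 204.253.111.242/32 (clear depth 32)
  + 204.253.104.0/21 (H3) depth=21

== LOOKUPS ==
["H3","H7","H3","H3","H3","H6","H4","H1","H1"]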